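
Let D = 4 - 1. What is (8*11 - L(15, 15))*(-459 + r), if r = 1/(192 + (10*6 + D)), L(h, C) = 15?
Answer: -8544212/255 ≈ -33507.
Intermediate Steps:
D = 3
r = 1/255 (r = 1/(192 + (10*6 + 3)) = 1/(192 + (60 + 3)) = 1/(192 + 63) = 1/255 ≈ 0.0039216)
(8*11 - L(15, 15))*(-459 + r) = (8*11 - 1*15)*(-459 + 1/255) = (88 - 15)*(-117044/255) = 73*(-117044/255) = -8544212/255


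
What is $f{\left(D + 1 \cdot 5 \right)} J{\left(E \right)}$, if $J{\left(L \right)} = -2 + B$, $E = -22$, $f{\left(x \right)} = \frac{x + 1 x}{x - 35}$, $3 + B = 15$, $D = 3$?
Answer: $- \frac{160}{27} \approx -5.9259$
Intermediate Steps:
$B = 12$ ($B = -3 + 15 = 12$)
$f{\left(x \right)} = \frac{2 x}{-35 + x}$ ($f{\left(x \right)} = \frac{x + x}{-35 + x} = \frac{2 x}{-35 + x}$)
$J{\left(L \right)} = 10$ ($J{\left(L \right)} = -2 + 12 = 10$)
$f{\left(D + 1 \cdot 5 \right)} J{\left(E \right)} = \frac{2 \left(3 + 1 \cdot 5\right)}{-35 + \left(3 + 1 \cdot 5\right)} 10 = \frac{2 \left(3 + 5\right)}{-35 + \left(3 + 5\right)} 10 = 2 \cdot 8 \frac{1}{-35 + 8} \cdot 10 = 2 \cdot 8 \frac{1}{-27} \cdot 10 = 2 \cdot 8 \left(- \frac{1}{27}\right) 10 = \left(- \frac{16}{27}\right) 10 = - \frac{160}{27}$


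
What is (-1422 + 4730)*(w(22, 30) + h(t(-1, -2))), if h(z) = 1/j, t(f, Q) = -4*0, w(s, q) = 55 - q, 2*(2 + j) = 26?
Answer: 913008/11 ≈ 83001.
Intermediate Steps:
j = 11 (j = -2 + (½)*26 = -2 + 13 = 11)
t(f, Q) = 0
h(z) = 1/11
(-1422 + 4730)*(w(22, 30) + h(t(-1, -2))) = (-1422 + 4730)*((55 - 1*30) + 1/11) = 3308*((55 - 30) + 1/11) = 3308*(25 + 1/11) = 3308*(276/11) = 913008/11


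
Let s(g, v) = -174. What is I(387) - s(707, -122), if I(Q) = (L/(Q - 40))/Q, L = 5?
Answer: 23366291/134289 ≈ 174.00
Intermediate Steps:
I(Q) = 5/(Q*(-40 + Q)) (I(Q) = (5/(Q - 40))/Q = (5/(-40 + Q))/Q = 5/(Q*(-40 + Q)))
I(387) - s(707, -122) = 5/(387*(-40 + 387)) - 1*(-174) = 5*(1/387)/347 + 174 = 5*(1/387)*(1/347) + 174 = 5/134289 + 174 = 23366291/134289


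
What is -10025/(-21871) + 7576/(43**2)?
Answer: 184230921/40439479 ≈ 4.5557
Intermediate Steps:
-10025/(-21871) + 7576/(43**2) = -10025*(-1/21871) + 7576/1849 = 10025/21871 + 7576*(1/1849) = 10025/21871 + 7576/1849 = 184230921/40439479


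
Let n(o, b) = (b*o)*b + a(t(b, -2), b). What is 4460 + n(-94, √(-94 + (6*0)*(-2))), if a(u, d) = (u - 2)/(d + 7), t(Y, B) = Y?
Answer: 1901408/143 + 9*I*√94/143 ≈ 13297.0 + 0.6102*I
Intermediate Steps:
a(u, d) = (-2 + u)/(7 + d)
n(o, b) = o*b² + (-2 + b)/(7 + b) (n(o, b) = (b*o)*b + (-2 + b)/(7 + b) = o*b² + (-2 + b)/(7 + b))
4460 + n(-94, √(-94 + (6*0)*(-2))) = 4460 + (-2 + √(-94 + (6*0)*(-2)) - 94*(√(-94 + (6*0)*(-2)))²*(7 + √(-94 + (6*0)*(-2))))/(7 + √(-94 + (6*0)*(-2))) = 4460 + (-2 + √(-94 + 0*(-2)) - 94*(√(-94 + 0*(-2)))²*(7 + √(-94 + 0*(-2))))/(7 + √(-94 + 0*(-2))) = 4460 + (-2 + √(-94 + 0) - 94*(√(-94 + 0))²*(7 + √(-94 + 0)))/(7 + √(-94 + 0)) = 4460 + (-2 + √(-94) - 94*(√(-94))²*(7 + √(-94)))/(7 + √(-94)) = 4460 + (-2 + I*√94 - 94*(I*√94)²*(7 + I*√94))/(7 + I*√94) = 4460 + (-2 + I*√94 - 94*(-94)*(7 + I*√94))/(7 + I*√94) = 4460 + (-2 + I*√94 + (61852 + 8836*I*√94))/(7 + I*√94) = 4460 + (61850 + 8837*I*√94)/(7 + I*√94)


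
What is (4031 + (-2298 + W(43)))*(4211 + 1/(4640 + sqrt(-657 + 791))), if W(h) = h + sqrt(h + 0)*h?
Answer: 80506600337808/10764733 - 888*sqrt(134)/10764733 - 43*sqrt(5762)/21529466 + 1949202598269*sqrt(43)/10764733 ≈ 8.6661e+6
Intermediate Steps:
W(h) = h + h**(3/2) (W(h) = h + sqrt(h)*h = h + h**(3/2))
(4031 + (-2298 + W(43)))*(4211 + 1/(4640 + sqrt(-657 + 791))) = (4031 + (-2298 + (43 + 43**(3/2))))*(4211 + 1/(4640 + sqrt(-657 + 791))) = (4031 + (-2298 + (43 + 43*sqrt(43))))*(4211 + 1/(4640 + sqrt(134))) = (4031 + (-2255 + 43*sqrt(43)))*(4211 + 1/(4640 + sqrt(134))) = (1776 + 43*sqrt(43))*(4211 + 1/(4640 + sqrt(134)))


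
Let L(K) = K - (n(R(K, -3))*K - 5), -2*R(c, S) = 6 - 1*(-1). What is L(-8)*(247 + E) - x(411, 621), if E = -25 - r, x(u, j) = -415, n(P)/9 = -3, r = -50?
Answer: -59153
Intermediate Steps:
R(c, S) = -7/2 (R(c, S) = -(6 - 1*(-1))/2 = -(6 + 1)/2 = -½*7 = -7/2)
n(P) = -27 (n(P) = 9*(-3) = -27)
E = 25 (E = -25 - 1*(-50) = -25 + 50 = 25)
L(K) = 5 + 28*K (L(K) = K - (-27*K - 5) = K - (-5 - 27*K) = K + (5 + 27*K) = 5 + 28*K)
L(-8)*(247 + E) - x(411, 621) = (5 + 28*(-8))*(247 + 25) - 1*(-415) = (5 - 224)*272 + 415 = -219*272 + 415 = -59568 + 415 = -59153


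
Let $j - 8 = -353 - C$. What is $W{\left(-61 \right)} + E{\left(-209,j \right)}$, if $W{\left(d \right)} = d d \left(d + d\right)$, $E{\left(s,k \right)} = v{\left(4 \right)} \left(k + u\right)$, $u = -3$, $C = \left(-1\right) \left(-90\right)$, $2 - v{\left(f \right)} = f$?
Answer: $-453086$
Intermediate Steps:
$v{\left(f \right)} = 2 - f$
$C = 90$
$j = -435$ ($j = 8 - 443 = -435$)
$E{\left(s,k \right)} = 6 - 2 k$ ($E{\left(s,k \right)} = \left(2 - 4\right) \left(k - 3\right) = \left(2 - 4\right) \left(-3 + k\right) = - 2 \left(-3 + k\right) = 6 - 2 k$)
$W{\left(d \right)} = 2 d^{3}$ ($W{\left(d \right)} = d^{2} \cdot 2 d = 2 d^{3}$)
$W{\left(-61 \right)} + E{\left(-209,j \right)} = 2 \left(-61\right)^{3} + \left(6 - -870\right) = 2 \left(-226981\right) + \left(6 + 870\right) = -453962 + 876 = -453086$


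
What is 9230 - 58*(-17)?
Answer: 10216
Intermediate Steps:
9230 - 58*(-17) = 9230 - 1*(-986) = 9230 + 986 = 10216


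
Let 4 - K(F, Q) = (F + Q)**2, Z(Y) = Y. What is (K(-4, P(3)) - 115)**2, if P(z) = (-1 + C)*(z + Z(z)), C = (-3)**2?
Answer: 4190209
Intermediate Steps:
C = 9
P(z) = 16*z (P(z) = (-1 + 9)*(z + z) = 8*(2*z) = 16*z)
K(F, Q) = 4 - (F + Q)**2
(K(-4, P(3)) - 115)**2 = ((4 - (-4 + 16*3)**2) - 115)**2 = ((4 - (-4 + 48)**2) - 115)**2 = ((4 - 1*44**2) - 115)**2 = ((4 - 1*1936) - 115)**2 = ((4 - 1936) - 115)**2 = (-1932 - 115)**2 = (-2047)**2 = 4190209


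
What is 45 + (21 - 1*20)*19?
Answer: 64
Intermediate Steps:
45 + (21 - 1*20)*19 = 45 + (21 - 20)*19 = 45 + 1*19 = 45 + 19 = 64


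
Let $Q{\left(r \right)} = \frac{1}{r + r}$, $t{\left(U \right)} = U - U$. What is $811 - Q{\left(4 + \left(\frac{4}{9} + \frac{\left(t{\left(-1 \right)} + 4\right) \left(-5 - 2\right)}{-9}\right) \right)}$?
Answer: $\frac{110287}{136} \approx 810.93$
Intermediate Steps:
$t{\left(U \right)} = 0$
$Q{\left(r \right)} = \frac{1}{2 r}$
$811 - Q{\left(4 + \left(\frac{4}{9} + \frac{\left(t{\left(-1 \right)} + 4\right) \left(-5 - 2\right)}{-9}\right) \right)} = 811 - \frac{1}{2 \left(4 + \left(\frac{4}{9} + \frac{\left(0 + 4\right) \left(-5 - 2\right)}{-9}\right)\right)} = 811 - \frac{1}{2 \left(4 + \left(4 \cdot \frac{1}{9} + 4 \left(-7\right) \left(- \frac{1}{9}\right)\right)\right)} = 811 - \frac{1}{2 \left(4 + \left(\frac{4}{9} - - \frac{28}{9}\right)\right)} = 811 - \frac{1}{2 \left(4 + \left(\frac{4}{9} + \frac{28}{9}\right)\right)} = 811 - \frac{1}{2 \left(4 + \frac{32}{9}\right)} = 811 - \frac{1}{2 \cdot \frac{68}{9}} = 811 - \frac{1}{2} \cdot \frac{9}{68} = 811 - \frac{9}{136} = \frac{110287}{136}$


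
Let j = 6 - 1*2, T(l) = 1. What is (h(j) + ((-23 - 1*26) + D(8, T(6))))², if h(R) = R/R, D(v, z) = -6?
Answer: 2916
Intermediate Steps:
j = 4 (j = 6 - 2 = 4)
h(R) = 1
(h(j) + ((-23 - 1*26) + D(8, T(6))))² = (1 + ((-23 - 1*26) - 6))² = (1 + ((-23 - 26) - 6))² = (1 + (-49 - 6))² = (1 - 55)² = (-54)² = 2916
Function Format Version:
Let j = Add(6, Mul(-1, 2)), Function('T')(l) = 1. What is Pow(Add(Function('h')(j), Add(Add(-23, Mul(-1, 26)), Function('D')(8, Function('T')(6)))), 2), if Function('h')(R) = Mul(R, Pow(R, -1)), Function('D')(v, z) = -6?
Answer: 2916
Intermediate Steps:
j = 4 (j = Add(6, -2) = 4)
Function('h')(R) = 1
Pow(Add(Function('h')(j), Add(Add(-23, Mul(-1, 26)), Function('D')(8, Function('T')(6)))), 2) = Pow(Add(1, Add(Add(-23, Mul(-1, 26)), -6)), 2) = Pow(Add(1, Add(Add(-23, -26), -6)), 2) = Pow(Add(1, Add(-49, -6)), 2) = Pow(Add(1, -55), 2) = Pow(-54, 2) = 2916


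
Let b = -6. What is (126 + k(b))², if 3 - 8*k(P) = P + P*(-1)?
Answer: 1022121/64 ≈ 15971.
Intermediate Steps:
k(P) = 3/8 (k(P) = 3/8 - (P + P*(-1))/8 = 3/8 - (P - P)/8 = 3/8 - ⅛*0 = 3/8 + 0 = 3/8)
(126 + k(b))² = (126 + 3/8)² = (1011/8)² = 1022121/64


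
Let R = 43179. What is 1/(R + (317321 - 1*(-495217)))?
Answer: 1/855717 ≈ 1.1686e-6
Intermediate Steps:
1/(R + (317321 - 1*(-495217))) = 1/(43179 + (317321 - 1*(-495217))) = 1/(43179 + (317321 + 495217)) = 1/(43179 + 812538) = 1/855717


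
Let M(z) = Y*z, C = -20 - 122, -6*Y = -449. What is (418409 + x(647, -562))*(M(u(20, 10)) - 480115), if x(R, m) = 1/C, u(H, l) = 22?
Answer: -42641661305131/213 ≈ -2.0020e+11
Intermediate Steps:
Y = 449/6 (Y = -⅙*(-449) = 449/6 ≈ 74.833)
C = -142
M(z) = 449*z/6
x(R, m) = -1/142 (x(R, m) = 1/(-142) = -1/142)
(418409 + x(647, -562))*(M(u(20, 10)) - 480115) = (418409 - 1/142)*((449/6)*22 - 480115) = 59414077*(4939/3 - 480115)/142 = (59414077/142)*(-1435406/3) = -42641661305131/213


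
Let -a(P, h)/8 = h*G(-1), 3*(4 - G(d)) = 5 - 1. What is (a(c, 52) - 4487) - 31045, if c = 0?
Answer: -109924/3 ≈ -36641.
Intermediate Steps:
G(d) = 8/3 (G(d) = 4 - (5 - 1)/3 = 4 - ⅓*4 = 4 - 4/3 = 8/3)
a(P, h) = -64*h/3 (a(P, h) = -8*h*8/3 = -64*h/3)
(a(c, 52) - 4487) - 31045 = (-64/3*52 - 4487) - 31045 = (-3328/3 - 4487) - 31045 = -16789/3 - 31045 = -109924/3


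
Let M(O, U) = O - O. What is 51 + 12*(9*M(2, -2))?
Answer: 51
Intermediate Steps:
M(O, U) = 0
51 + 12*(9*M(2, -2)) = 51 + 12*(9*0) = 51 + 12*0 = 51 + 0 = 51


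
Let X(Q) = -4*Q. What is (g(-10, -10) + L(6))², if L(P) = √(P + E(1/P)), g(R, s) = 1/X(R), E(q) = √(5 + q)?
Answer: (3 + 20*√6*√(36 + √186))²/14400 ≈ 8.4175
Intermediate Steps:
g(R, s) = -1/(4*R) (g(R, s) = 1/(-4*R) = -1/(4*R))
L(P) = √(P + √(5 + 1/P))
(g(-10, -10) + L(6))² = (-¼/(-10) + √(6 + √(5 + 1/6)))² = (-¼*(-⅒) + √(6 + √(5 + ⅙)))² = (1/40 + √(6 + √(31/6)))² = (1/40 + √(6 + √186/6))²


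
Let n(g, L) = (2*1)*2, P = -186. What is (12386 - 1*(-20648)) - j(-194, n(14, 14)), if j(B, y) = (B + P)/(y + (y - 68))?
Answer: 99083/3 ≈ 33028.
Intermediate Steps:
n(g, L) = 4 (n(g, L) = 2*2 = 4)
j(B, y) = (-186 + B)/(-68 + 2*y) (j(B, y) = (B - 186)/(y + (y - 68)) = (-186 + B)/(y + (-68 + y)) = (-186 + B)/(-68 + 2*y))
(12386 - 1*(-20648)) - j(-194, n(14, 14)) = (12386 - 1*(-20648)) - (-186 - 194)/(2*(-34 + 4)) = (12386 + 20648) - (-380)/(2*(-30)) = 33034 - (-1)*(-380)/(2*30) = 33034 - 1*19/3 = 33034 - 19/3 = 99083/3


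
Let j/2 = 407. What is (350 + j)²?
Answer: 1354896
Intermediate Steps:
j = 814 (j = 2*407 = 814)
(350 + j)² = (350 + 814)² = 1164² = 1354896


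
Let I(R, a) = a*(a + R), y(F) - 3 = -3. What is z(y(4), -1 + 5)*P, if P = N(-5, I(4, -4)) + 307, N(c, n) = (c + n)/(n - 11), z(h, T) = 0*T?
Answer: 0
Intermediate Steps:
y(F) = 0 (y(F) = 3 - 3 = 0)
I(R, a) = a*(R + a)
z(h, T) = 0
N(c, n) = (c + n)/(-11 + n)
P = 3382/11 (P = (-5 - 4*(4 - 4))/(-11 - 4*(4 - 4)) + 307 = (-5 - 4*0)/(-11 - 4*0) + 307 = (-5 + 0)/(-11 + 0) + 307 = -5/(-11) + 307 = -1/11*(-5) + 307 = 5/11 + 307 = 3382/11 ≈ 307.45)
z(y(4), -1 + 5)*P = 0*(3382/11) = 0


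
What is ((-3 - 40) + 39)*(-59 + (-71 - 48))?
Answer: 712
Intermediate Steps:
((-3 - 40) + 39)*(-59 + (-71 - 48)) = (-43 + 39)*(-59 - 119) = -4*(-178) = 712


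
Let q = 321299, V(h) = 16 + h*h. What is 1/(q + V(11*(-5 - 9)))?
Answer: 1/345031 ≈ 2.8983e-6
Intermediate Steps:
V(h) = 16 + h²
1/(q + V(11*(-5 - 9))) = 1/(321299 + (16 + (11*(-5 - 9))²)) = 1/(321299 + (16 + (11*(-14))²)) = 1/(321299 + (16 + (-154)²)) = 1/(321299 + (16 + 23716)) = 1/(321299 + 23732) = 1/345031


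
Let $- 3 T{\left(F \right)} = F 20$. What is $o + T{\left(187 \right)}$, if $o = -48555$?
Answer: $- \frac{149405}{3} \approx -49802.0$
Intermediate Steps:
$T{\left(F \right)} = - \frac{20 F}{3}$ ($T{\left(F \right)} = - \frac{F 20}{3} = - \frac{20 F}{3}$)
$o + T{\left(187 \right)} = -48555 - \frac{3740}{3} = - \frac{149405}{3}$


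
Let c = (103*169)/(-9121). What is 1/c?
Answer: -9121/17407 ≈ -0.52398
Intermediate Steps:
c = -17407/9121 (c = 17407*(-1/9121) = -17407/9121 ≈ -1.9085)
1/c = 1/(-17407/9121) = -9121/17407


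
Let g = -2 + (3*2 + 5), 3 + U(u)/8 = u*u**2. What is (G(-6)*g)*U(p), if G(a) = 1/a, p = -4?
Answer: 804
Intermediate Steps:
U(u) = -24 + 8*u**3 (U(u) = -24 + 8*(u*u**2) = -24 + 8*u**3)
g = 9 (g = -2 + (6 + 5) = -2 + 11 = 9)
(G(-6)*g)*U(p) = (9/(-6))*(-24 + 8*(-4)**3) = (-1/6*9)*(-24 + 8*(-64)) = -3*(-24 - 512)/2 = -3/2*(-536) = 804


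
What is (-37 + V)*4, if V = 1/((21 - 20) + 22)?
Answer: -3400/23 ≈ -147.83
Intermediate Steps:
V = 1/23 (V = 1/(1 + 22) = 1/23 ≈ 0.043478)
(-37 + V)*4 = (-37 + 1/23)*4 = -850/23*4 = -3400/23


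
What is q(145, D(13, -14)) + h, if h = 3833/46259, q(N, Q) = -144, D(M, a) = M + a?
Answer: -6657463/46259 ≈ -143.92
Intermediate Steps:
h = 3833/46259 (h = 3833*(1/46259) = 3833/46259 ≈ 0.082860)
q(145, D(13, -14)) + h = -144 + 3833/46259 = -6657463/46259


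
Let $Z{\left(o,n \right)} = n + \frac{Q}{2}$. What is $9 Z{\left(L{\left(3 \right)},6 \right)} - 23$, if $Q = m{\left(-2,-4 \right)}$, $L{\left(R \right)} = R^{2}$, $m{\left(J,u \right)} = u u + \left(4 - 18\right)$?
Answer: $40$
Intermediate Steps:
$m{\left(J,u \right)} = -14 + u^{2}$ ($m{\left(J,u \right)} = u^{2} + \left(4 - 18\right) = u^{2} - 14 = -14 + u^{2}$)
$Q = 2$ ($Q = -14 + \left(-4\right)^{2} = -14 + 16 = 2$)
$Z{\left(o,n \right)} = 1 + n$ ($Z{\left(o,n \right)} = n + \frac{2}{2} = n + 2 \cdot \frac{1}{2} = n + 1 = 1 + n$)
$9 Z{\left(L{\left(3 \right)},6 \right)} - 23 = 9 \left(1 + 6\right) - 23 = 9 \cdot 7 - 23 = 63 - 23 = 40$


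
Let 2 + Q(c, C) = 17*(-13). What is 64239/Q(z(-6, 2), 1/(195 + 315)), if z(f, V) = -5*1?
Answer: -64239/223 ≈ -288.07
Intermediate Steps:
z(f, V) = -5
Q(c, C) = -223 (Q(c, C) = -2 + 17*(-13) = -2 - 221 = -223)
64239/Q(z(-6, 2), 1/(195 + 315)) = 64239/(-223) = 64239*(-1/223) = -64239/223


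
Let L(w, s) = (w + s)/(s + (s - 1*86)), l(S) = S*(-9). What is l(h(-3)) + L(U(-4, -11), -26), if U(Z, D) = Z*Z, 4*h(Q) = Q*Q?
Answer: -5569/276 ≈ -20.178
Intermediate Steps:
h(Q) = Q²/4 (h(Q) = (Q*Q)/4 = Q²/4)
l(S) = -9*S
U(Z, D) = Z²
L(w, s) = (s + w)/(-86 + 2*s) (L(w, s) = (s + w)/(s + (s - 86)) = (s + w)/(s + (-86 + s)) = (s + w)/(-86 + 2*s))
l(h(-3)) + L(U(-4, -11), -26) = -9*(-3)²/4 + (-26 + (-4)²)/(2*(-43 - 26)) = -9*9/4 + (½)*(-26 + 16)/(-69) = -9*9/4 + (½)*(-1/69)*(-10) = -81/4 + 5/69 = -5569/276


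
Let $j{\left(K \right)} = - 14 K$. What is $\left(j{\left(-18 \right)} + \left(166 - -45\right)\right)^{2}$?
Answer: $214369$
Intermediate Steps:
$\left(j{\left(-18 \right)} + \left(166 - -45\right)\right)^{2} = \left(\left(-14\right) \left(-18\right) + \left(166 - -45\right)\right)^{2} = \left(252 + \left(166 + 45\right)\right)^{2} = \left(252 + 211\right)^{2} = 463^{2} = 214369$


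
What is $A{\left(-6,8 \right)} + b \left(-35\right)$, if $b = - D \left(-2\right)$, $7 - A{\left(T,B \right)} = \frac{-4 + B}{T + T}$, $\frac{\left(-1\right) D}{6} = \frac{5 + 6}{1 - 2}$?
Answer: $- \frac{13838}{3} \approx -4612.7$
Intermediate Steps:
$D = 66$ ($D = - 6 \frac{5 + 6}{1 - 2} = - 6 \frac{11}{-1} = - 6 \cdot 11 \left(-1\right) = \left(-6\right) \left(-11\right) = 66$)
$A{\left(T,B \right)} = 7 - \frac{-4 + B}{2 T}$ ($A{\left(T,B \right)} = 7 - \frac{-4 + B}{T + T} = 7 - \frac{-4 + B}{2 T}$)
$b = 132$ ($b = \left(-1\right) 66 \left(-2\right) = \left(-66\right) \left(-2\right) = 132$)
$A{\left(-6,8 \right)} + b \left(-35\right) = \frac{4 - 8 + 14 \left(-6\right)}{2 \left(-6\right)} + 132 \left(-35\right) = \frac{1}{2} \left(- \frac{1}{6}\right) \left(4 - 8 - 84\right) - 4620 = \frac{1}{2} \left(- \frac{1}{6}\right) \left(-88\right) - 4620 = \frac{22}{3} - 4620 = - \frac{13838}{3}$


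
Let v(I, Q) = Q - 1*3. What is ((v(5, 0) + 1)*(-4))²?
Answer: 64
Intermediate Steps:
v(I, Q) = -3 + Q (v(I, Q) = Q - 3 = -3 + Q)
((v(5, 0) + 1)*(-4))² = (((-3 + 0) + 1)*(-4))² = ((-3 + 1)*(-4))² = (-2*(-4))² = 8² = 64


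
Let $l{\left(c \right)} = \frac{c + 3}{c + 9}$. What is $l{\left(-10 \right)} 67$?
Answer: $469$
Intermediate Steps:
$l{\left(c \right)} = \frac{3 + c}{9 + c}$
$l{\left(-10 \right)} 67 = \frac{3 - 10}{9 - 10} \cdot 67 = \frac{1}{-1} \left(-7\right) 67 = \left(-1\right) \left(-7\right) 67 = 7 \cdot 67 = 469$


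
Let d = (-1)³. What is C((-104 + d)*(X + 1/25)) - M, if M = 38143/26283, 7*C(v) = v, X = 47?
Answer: -92917139/131415 ≈ -707.05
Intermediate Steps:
d = -1
C(v) = v/7
M = 38143/26283 (M = 38143*(1/26283) = 38143/26283 ≈ 1.4512)
C((-104 + d)*(X + 1/25)) - M = ((-104 - 1)*(47 + 1/25))/7 - 1*38143/26283 = (-105*(47 + 1/25))/7 - 38143/26283 = (-105*1176/25)/7 - 38143/26283 = (⅐)*(-24696/5) - 38143/26283 = -3528/5 - 38143/26283 = -92917139/131415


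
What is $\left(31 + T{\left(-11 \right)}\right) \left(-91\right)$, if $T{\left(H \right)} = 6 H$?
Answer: $3185$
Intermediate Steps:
$\left(31 + T{\left(-11 \right)}\right) \left(-91\right) = \left(31 + 6 \left(-11\right)\right) \left(-91\right) = \left(31 - 66\right) \left(-91\right) = \left(-35\right) \left(-91\right) = 3185$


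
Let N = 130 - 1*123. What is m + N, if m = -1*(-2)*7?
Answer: 21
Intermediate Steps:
N = 7 (N = 130 - 123 = 7)
m = 14 (m = 2*7 = 14)
m + N = 14 + 7 = 21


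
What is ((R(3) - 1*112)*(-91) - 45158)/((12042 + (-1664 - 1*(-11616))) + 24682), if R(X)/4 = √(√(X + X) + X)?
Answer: -17483/23338 - 13*√(3 + √6)/1667 ≈ -0.76733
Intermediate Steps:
R(X) = 4*√(X + √2*√X) (R(X) = 4*√(√(X + X) + X) = 4*√(√(2*X) + X) = 4*√(√2*√X + X) = 4*√(X + √2*√X))
((R(3) - 1*112)*(-91) - 45158)/((12042 + (-1664 - 1*(-11616))) + 24682) = ((4*√(3 + √2*√3) - 1*112)*(-91) - 45158)/((12042 + (-1664 - 1*(-11616))) + 24682) = ((4*√(3 + √6) - 112)*(-91) - 45158)/((12042 + (-1664 + 11616)) + 24682) = ((-112 + 4*√(3 + √6))*(-91) - 45158)/((12042 + 9952) + 24682) = ((10192 - 364*√(3 + √6)) - 45158)/(21994 + 24682) = (-34966 - 364*√(3 + √6))/46676 = (-34966 - 364*√(3 + √6))*(1/46676) = -17483/23338 - 13*√(3 + √6)/1667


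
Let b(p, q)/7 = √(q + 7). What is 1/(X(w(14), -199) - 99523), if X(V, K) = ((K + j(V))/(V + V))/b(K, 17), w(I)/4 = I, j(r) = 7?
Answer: -238954723/23781490897123 + 49*√6/23781490897123 ≈ -1.0048e-5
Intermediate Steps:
w(I) = 4*I
b(p, q) = 7*√(7 + q) (b(p, q) = 7*√(q + 7) = 7*√(7 + q))
X(V, K) = √6*(7 + K)/(168*V) (X(V, K) = ((K + 7)/(V + V))/((7*√(7 + 17))) = ((7 + K)/((2*V)))/((7*√24)) = ((7 + K)*(1/(2*V)))/((7*(2*√6))) = ((7 + K)/(2*V))/((14*√6)) = ((7 + K)/(2*V))*(√6/84) = √6*(7 + K)/(168*V))
1/(X(w(14), -199) - 99523) = 1/(√6*(7 - 199)/(168*((4*14))) - 99523) = 1/((1/168)*√6*(-192)/56 - 99523) = 1/((1/168)*√6*(1/56)*(-192) - 99523) = 1/(-√6/49 - 99523) = 1/(-99523 - √6/49)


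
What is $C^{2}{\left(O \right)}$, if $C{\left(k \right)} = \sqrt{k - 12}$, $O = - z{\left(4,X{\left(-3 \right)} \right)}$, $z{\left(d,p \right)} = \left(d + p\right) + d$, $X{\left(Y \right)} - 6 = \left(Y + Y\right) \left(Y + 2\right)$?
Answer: $-32$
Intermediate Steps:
$X{\left(Y \right)} = 6 + 2 Y \left(2 + Y\right)$ ($X{\left(Y \right)} = 6 + \left(Y + Y\right) \left(Y + 2\right) = 6 + 2 Y \left(2 + Y\right)$)
$z{\left(d,p \right)} = p + 2 d$
$O = -20$ ($O = - (\left(6 + 2 \left(-3\right)^{2} + 4 \left(-3\right)\right) + 2 \cdot 4) = - (\left(6 + 2 \cdot 9 - 12\right) + 8) = - (\left(6 + 18 - 12\right) + 8) = - (12 + 8) = \left(-1\right) 20 = -20$)
$C{\left(k \right)} = \sqrt{-12 + k}$
$C^{2}{\left(O \right)} = \left(\sqrt{-12 - 20}\right)^{2} = \left(\sqrt{-32}\right)^{2} = \left(4 i \sqrt{2}\right)^{2} = -32$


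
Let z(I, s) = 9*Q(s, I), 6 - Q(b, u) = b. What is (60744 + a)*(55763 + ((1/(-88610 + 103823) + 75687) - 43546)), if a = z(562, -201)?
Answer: 27907770467557/5071 ≈ 5.5034e+9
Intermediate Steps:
Q(b, u) = 6 - b
z(I, s) = 54 - 9*s (z(I, s) = 9*(6 - s) = 54 - 9*s)
a = 1863 (a = 54 - 9*(-201) = 54 + 1809 = 1863)
(60744 + a)*(55763 + ((1/(-88610 + 103823) + 75687) - 43546)) = (60744 + 1863)*(55763 + ((1/(-88610 + 103823) + 75687) - 43546)) = 62607*(55763 + ((1/15213 + 75687) - 43546)) = 62607*(55763 + (1151426332/15213 - 43546)) = 62607*(55763 + 488961034/15213) = 62607*(1337283553/15213) = 27907770467557/5071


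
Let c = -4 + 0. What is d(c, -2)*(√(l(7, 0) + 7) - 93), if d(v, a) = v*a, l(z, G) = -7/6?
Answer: -744 + 4*√210/3 ≈ -724.68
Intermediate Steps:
c = -4
l(z, G) = -7/6 (l(z, G) = -7*⅙ = -7/6)
d(v, a) = a*v
d(c, -2)*(√(l(7, 0) + 7) - 93) = (-2*(-4))*(√(-7/6 + 7) - 93) = 8*(√(35/6) - 93) = 8*(√210/6 - 93) = 8*(-93 + √210/6) = -744 + 4*√210/3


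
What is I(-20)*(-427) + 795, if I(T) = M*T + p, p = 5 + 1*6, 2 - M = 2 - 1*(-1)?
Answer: -12442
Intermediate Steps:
M = -1 (M = 2 - (2 - 1*(-1)) = 2 - (2 + 1) = 2 - 1*3 = 2 - 3 = -1)
p = 11 (p = 5 + 6 = 11)
I(T) = 11 - T (I(T) = -T + 11 = 11 - T)
I(-20)*(-427) + 795 = (11 - 1*(-20))*(-427) + 795 = (11 + 20)*(-427) + 795 = 31*(-427) + 795 = -13237 + 795 = -12442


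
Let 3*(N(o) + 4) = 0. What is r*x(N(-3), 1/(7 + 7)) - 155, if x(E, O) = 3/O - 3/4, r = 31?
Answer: 4495/4 ≈ 1123.8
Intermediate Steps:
N(o) = -4 (N(o) = -4 + (1/3)*0 = -4 + 0 = -4)
x(E, O) = -3/4 + 3/O (x(E, O) = 3/O - 3*1/4 = 3/O - 3/4 = -3/4 + 3/O)
r*x(N(-3), 1/(7 + 7)) - 155 = 31*(-3/4 + 3/(1/(7 + 7))) - 155 = 31*(-3/4 + 3/(1/14)) - 155 = 31*(-3/4 + 3*14) - 155 = 31*(-3/4 + 42) - 155 = 31*(165/4) - 155 = 5115/4 - 155 = 4495/4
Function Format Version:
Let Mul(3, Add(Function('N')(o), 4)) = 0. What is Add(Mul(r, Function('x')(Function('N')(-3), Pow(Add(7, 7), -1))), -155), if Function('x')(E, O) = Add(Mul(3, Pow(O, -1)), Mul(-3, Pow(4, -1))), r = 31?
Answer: Rational(4495, 4) ≈ 1123.8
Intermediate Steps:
Function('N')(o) = -4 (Function('N')(o) = Add(-4, Mul(Rational(1, 3), 0)) = Add(-4, 0) = -4)
Function('x')(E, O) = Add(Rational(-3, 4), Mul(3, Pow(O, -1))) (Function('x')(E, O) = Add(Mul(3, Pow(O, -1)), Mul(-3, Rational(1, 4))) = Add(Mul(3, Pow(O, -1)), Rational(-3, 4)) = Add(Rational(-3, 4), Mul(3, Pow(O, -1))))
Add(Mul(r, Function('x')(Function('N')(-3), Pow(Add(7, 7), -1))), -155) = Add(Mul(31, Add(Rational(-3, 4), Mul(3, Pow(Pow(Add(7, 7), -1), -1)))), -155) = Add(Mul(31, Add(Rational(-3, 4), Mul(3, Pow(Pow(14, -1), -1)))), -155) = Add(Mul(31, Add(Rational(-3, 4), Mul(3, Pow(Rational(1, 14), -1)))), -155) = Add(Mul(31, Add(Rational(-3, 4), Mul(3, 14))), -155) = Add(Mul(31, Add(Rational(-3, 4), 42)), -155) = Add(Mul(31, Rational(165, 4)), -155) = Add(Rational(5115, 4), -155) = Rational(4495, 4)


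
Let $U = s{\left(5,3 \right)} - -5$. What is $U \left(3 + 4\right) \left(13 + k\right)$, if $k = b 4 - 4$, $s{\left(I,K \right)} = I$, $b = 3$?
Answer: $1470$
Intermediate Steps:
$U = 10$ ($U = 5 - -5 = 5 + 5 = 10$)
$k = 8$ ($k = 3 \cdot 4 - 4 = 12 - 4 = 8$)
$U \left(3 + 4\right) \left(13 + k\right) = 10 \left(3 + 4\right) \left(13 + 8\right) = 10 \cdot 7 \cdot 21 = 70 \cdot 21 = 1470$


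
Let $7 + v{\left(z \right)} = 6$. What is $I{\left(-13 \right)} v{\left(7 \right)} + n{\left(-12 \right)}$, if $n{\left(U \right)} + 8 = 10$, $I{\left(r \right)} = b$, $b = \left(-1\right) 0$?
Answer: $2$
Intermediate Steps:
$b = 0$
$v{\left(z \right)} = -1$ ($v{\left(z \right)} = -7 + 6 = -1$)
$I{\left(r \right)} = 0$
$n{\left(U \right)} = 2$ ($n{\left(U \right)} = -8 + 10 = 2$)
$I{\left(-13 \right)} v{\left(7 \right)} + n{\left(-12 \right)} = 0 \left(-1\right) + 2 = 0 + 2 = 2$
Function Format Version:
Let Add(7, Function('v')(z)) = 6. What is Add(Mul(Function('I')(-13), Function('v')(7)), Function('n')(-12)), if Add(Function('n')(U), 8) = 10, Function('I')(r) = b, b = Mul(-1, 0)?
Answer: 2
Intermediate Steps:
b = 0
Function('v')(z) = -1 (Function('v')(z) = Add(-7, 6) = -1)
Function('I')(r) = 0
Function('n')(U) = 2 (Function('n')(U) = Add(-8, 10) = 2)
Add(Mul(Function('I')(-13), Function('v')(7)), Function('n')(-12)) = Add(Mul(0, -1), 2) = Add(0, 2) = 2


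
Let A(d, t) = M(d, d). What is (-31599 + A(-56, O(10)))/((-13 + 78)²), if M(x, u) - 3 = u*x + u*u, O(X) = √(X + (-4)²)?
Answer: -1948/325 ≈ -5.9938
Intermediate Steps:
O(X) = √(16 + X) (O(X) = √(X + 16) = √(16 + X))
M(x, u) = 3 + u² + u*x (M(x, u) = 3 + (u*x + u*u) = 3 + (u*x + u²) = 3 + (u² + u*x) = 3 + u² + u*x)
A(d, t) = 3 + 2*d² (A(d, t) = 3 + d² + d*d = 3 + d² + d² = 3 + 2*d²)
(-31599 + A(-56, O(10)))/((-13 + 78)²) = (-31599 + (3 + 2*(-56)²))/((-13 + 78)²) = (-31599 + (3 + 2*3136))/(65²) = (-31599 + (3 + 6272))/4225 = (-31599 + 6275)*(1/4225) = -25324*1/4225 = -1948/325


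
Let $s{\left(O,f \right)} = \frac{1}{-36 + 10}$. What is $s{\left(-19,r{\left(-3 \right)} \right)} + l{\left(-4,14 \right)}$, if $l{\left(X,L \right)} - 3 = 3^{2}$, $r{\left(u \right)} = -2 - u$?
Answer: $\frac{311}{26} \approx 11.962$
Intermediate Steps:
$l{\left(X,L \right)} = 12$ ($l{\left(X,L \right)} = 3 + 3^{2} = 3 + 9 = 12$)
$s{\left(O,f \right)} = - \frac{1}{26}$ ($s{\left(O,f \right)} = \frac{1}{-26} = - \frac{1}{26}$)
$s{\left(-19,r{\left(-3 \right)} \right)} + l{\left(-4,14 \right)} = - \frac{1}{26} + 12 = \frac{311}{26}$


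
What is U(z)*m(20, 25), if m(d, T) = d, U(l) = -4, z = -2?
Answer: -80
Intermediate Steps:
U(z)*m(20, 25) = -4*20 = -80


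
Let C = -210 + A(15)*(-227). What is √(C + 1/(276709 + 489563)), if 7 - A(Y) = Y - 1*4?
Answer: √6403853121861/95784 ≈ 26.420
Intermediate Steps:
A(Y) = 11 - Y (A(Y) = 7 - (Y - 1*4) = 7 - (Y - 4) = 7 - (-4 + Y) = 7 + (4 - Y) = 11 - Y)
C = 698 (C = -210 + (11 - 1*15)*(-227) = -210 + (11 - 15)*(-227) = -210 - 4*(-227) = -210 + 908 = 698)
√(C + 1/(276709 + 489563)) = √(698 + 1/(276709 + 489563)) = √(698 + 1/766272) = √(534857857/766272) = √6403853121861/95784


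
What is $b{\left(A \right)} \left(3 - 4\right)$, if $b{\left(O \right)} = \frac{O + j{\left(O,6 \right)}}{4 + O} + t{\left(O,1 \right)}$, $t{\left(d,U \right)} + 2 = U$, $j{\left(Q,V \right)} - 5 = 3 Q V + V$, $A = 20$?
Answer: $- \frac{367}{24} \approx -15.292$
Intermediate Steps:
$j{\left(Q,V \right)} = 5 + V + 3 Q V$ ($j{\left(Q,V \right)} = 5 + \left(3 Q V + V\right) = 5 + \left(V + 3 Q V\right) = 5 + V + 3 Q V$)
$t{\left(d,U \right)} = -2 + U$
$b{\left(O \right)} = -1 + \frac{11 + 19 O}{4 + O}$ ($b{\left(O \right)} = \frac{O + \left(5 + 6 + 3 O 6\right)}{4 + O} + \left(-2 + 1\right) = \frac{O + \left(5 + 6 + 18 O\right)}{4 + O} - 1 = \frac{O + \left(11 + 18 O\right)}{4 + O} - 1 = \frac{11 + 19 O}{4 + O} - 1 = -1 + \frac{11 + 19 O}{4 + O}$)
$b{\left(A \right)} \left(3 - 4\right) = \frac{7 + 18 \cdot 20}{4 + 20} \left(3 - 4\right) = \frac{7 + 360}{24} \left(3 - 4\right) = \frac{1}{24} \cdot 367 \left(-1\right) = \frac{367}{24} \left(-1\right) = - \frac{367}{24}$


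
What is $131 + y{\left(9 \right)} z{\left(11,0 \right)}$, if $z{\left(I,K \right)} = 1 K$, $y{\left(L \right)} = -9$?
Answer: $131$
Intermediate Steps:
$z{\left(I,K \right)} = K$
$131 + y{\left(9 \right)} z{\left(11,0 \right)} = 131 - 0 = 131 + 0 = 131$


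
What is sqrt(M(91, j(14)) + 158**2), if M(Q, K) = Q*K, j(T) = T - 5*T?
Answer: 2*sqrt(4967) ≈ 140.95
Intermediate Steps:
j(T) = -4*T
M(Q, K) = K*Q
sqrt(M(91, j(14)) + 158**2) = sqrt(-4*14*91 + 158**2) = sqrt(-56*91 + 24964) = sqrt(-5096 + 24964) = sqrt(19868) = 2*sqrt(4967)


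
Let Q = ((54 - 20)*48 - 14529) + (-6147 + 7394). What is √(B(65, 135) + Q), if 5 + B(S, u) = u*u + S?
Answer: √6635 ≈ 81.456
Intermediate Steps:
B(S, u) = -5 + S + u² (B(S, u) = -5 + (u*u + S) = -5 + (u² + S) = -5 + (S + u²) = -5 + S + u²)
Q = -11650 (Q = (34*48 - 14529) + 1247 = (1632 - 14529) + 1247 = -12897 + 1247 = -11650)
√(B(65, 135) + Q) = √((-5 + 65 + 135²) - 11650) = √((-5 + 65 + 18225) - 11650) = √(18285 - 11650) = √6635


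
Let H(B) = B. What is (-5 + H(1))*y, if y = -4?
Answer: 16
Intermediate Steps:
(-5 + H(1))*y = (-5 + 1)*(-4) = -4*(-4) = 16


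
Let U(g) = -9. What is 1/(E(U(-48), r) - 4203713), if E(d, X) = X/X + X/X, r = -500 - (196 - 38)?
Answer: -1/4203711 ≈ -2.3789e-7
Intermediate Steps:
r = -658 (r = -500 - 1*158 = -500 - 158 = -658)
E(d, X) = 2 (E(d, X) = 1 + 1 = 2)
1/(E(U(-48), r) - 4203713) = 1/(2 - 4203713) = 1/(-4203711) = -1/4203711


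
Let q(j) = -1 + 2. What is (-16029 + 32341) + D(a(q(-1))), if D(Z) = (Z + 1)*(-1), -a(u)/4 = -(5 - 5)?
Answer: 16311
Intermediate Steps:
q(j) = 1
a(u) = 0 (a(u) = -(-4)*(5 - 5) = -(-4)*0 = -4*0 = 0)
D(Z) = -1 - Z (D(Z) = (1 + Z)*(-1) = -1 - Z)
(-16029 + 32341) + D(a(q(-1))) = (-16029 + 32341) + (-1 - 1*0) = 16312 + (-1 + 0) = 16312 - 1 = 16311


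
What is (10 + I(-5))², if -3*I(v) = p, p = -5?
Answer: 1225/9 ≈ 136.11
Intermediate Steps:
I(v) = 5/3 (I(v) = -⅓*(-5) = 5/3)
(10 + I(-5))² = (10 + 5/3)² = (35/3)² = 1225/9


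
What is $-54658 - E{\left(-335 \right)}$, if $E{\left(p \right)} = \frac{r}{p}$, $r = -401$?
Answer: $- \frac{18310831}{335} \approx -54659.0$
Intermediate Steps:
$E{\left(p \right)} = - \frac{401}{p}$
$-54658 - E{\left(-335 \right)} = -54658 - - \frac{401}{-335} = -54658 - \left(-401\right) \left(- \frac{1}{335}\right) = -54658 - \frac{401}{335} = - \frac{18310831}{335}$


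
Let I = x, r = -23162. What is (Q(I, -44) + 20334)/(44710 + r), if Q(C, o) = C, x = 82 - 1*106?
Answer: 10155/10774 ≈ 0.94255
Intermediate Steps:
x = -24 (x = 82 - 106 = -24)
I = -24
(Q(I, -44) + 20334)/(44710 + r) = (-24 + 20334)/(44710 - 23162) = 20310/21548 = 20310*(1/21548) = 10155/10774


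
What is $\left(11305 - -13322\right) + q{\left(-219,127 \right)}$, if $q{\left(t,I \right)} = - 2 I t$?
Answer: $80253$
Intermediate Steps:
$q{\left(t,I \right)} = - 2 I t$
$\left(11305 - -13322\right) + q{\left(-219,127 \right)} = \left(11305 - -13322\right) - 254 \left(-219\right) = \left(11305 + 13322\right) + 55626 = 24627 + 55626 = 80253$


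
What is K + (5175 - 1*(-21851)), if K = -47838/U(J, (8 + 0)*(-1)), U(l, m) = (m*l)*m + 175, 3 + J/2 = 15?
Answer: 46193648/1711 ≈ 26998.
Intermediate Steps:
J = 24 (J = -6 + 2*15 = -6 + 30 = 24)
U(l, m) = 175 + l*m**2 (U(l, m) = (l*m)*m + 175 = l*m**2 + 175 = 175 + l*m**2)
K = -47838/1711 (K = -47838/(175 + 24*((8 + 0)*(-1))**2) = -47838/(175 + 24*(8*(-1))**2) = -47838/(175 + 24*(-8)**2) = -47838/(175 + 24*64) = -47838/(175 + 1536) = -47838/1711 ≈ -27.959)
K + (5175 - 1*(-21851)) = -47838/1711 + (5175 - 1*(-21851)) = -47838/1711 + (5175 + 21851) = -47838/1711 + 27026 = 46193648/1711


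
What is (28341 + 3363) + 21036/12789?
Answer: 135161164/4263 ≈ 31706.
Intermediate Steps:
(28341 + 3363) + 21036/12789 = 31704 + 21036*(1/12789) = 31704 + 7012/4263 = 135161164/4263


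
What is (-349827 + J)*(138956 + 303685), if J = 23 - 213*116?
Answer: -165774366192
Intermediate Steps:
J = -24685 (J = 23 - 24708 = -24685)
(-349827 + J)*(138956 + 303685) = (-349827 - 24685)*(138956 + 303685) = -374512*442641 = -165774366192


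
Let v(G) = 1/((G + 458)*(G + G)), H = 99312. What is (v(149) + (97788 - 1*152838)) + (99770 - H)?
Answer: -9874928511/180886 ≈ -54592.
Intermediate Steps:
v(G) = 1/(2*G*(458 + G)) (v(G) = 1/((458 + G)*(2*G)) = 1/(2*G*(458 + G)))
(v(149) + (97788 - 1*152838)) + (99770 - H) = ((½)/(149*(458 + 149)) + (97788 - 1*152838)) + (99770 - 1*99312) = ((½)*(1/149)/607 + (97788 - 152838)) + (99770 - 99312) = ((½)*(1/149)*(1/607) - 55050) + 458 = (1/180886 - 55050) + 458 = -9957774299/180886 + 458 = -9874928511/180886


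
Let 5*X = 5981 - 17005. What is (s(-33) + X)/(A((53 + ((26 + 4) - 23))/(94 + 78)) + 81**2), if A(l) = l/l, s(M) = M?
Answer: -11189/32810 ≈ -0.34102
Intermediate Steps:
A(l) = 1
X = -11024/5 (X = (5981 - 17005)/5 = (1/5)*(-11024) = -11024/5 ≈ -2204.8)
(s(-33) + X)/(A((53 + ((26 + 4) - 23))/(94 + 78)) + 81**2) = (-33 - 11024/5)/(1 + 81**2) = -11189/(5*(1 + 6561)) = -11189/5/6562 = -11189/5*1/6562 = -11189/32810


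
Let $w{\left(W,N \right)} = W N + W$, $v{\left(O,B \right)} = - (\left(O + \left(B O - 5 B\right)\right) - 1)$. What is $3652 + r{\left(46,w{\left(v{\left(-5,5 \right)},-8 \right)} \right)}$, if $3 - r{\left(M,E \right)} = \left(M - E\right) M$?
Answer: $-16493$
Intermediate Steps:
$v{\left(O,B \right)} = 1 - O + 5 B - B O$ ($v{\left(O,B \right)} = - (\left(O + \left(- 5 B + B O\right)\right) - 1) = - (\left(O - 5 B + B O\right) - 1) = - (-1 + O - 5 B + B O) = 1 - O + 5 B - B O$)
$w{\left(W,N \right)} = W + N W$ ($w{\left(W,N \right)} = N W + W = W + N W$)
$r{\left(M,E \right)} = 3 - M \left(M - E\right)$ ($r{\left(M,E \right)} = 3 - \left(M - E\right) M = 3 - M \left(M - E\right)$)
$3652 + r{\left(46,w{\left(v{\left(-5,5 \right)},-8 \right)} \right)} = 3652 + \left(3 - 46^{2} + \left(1 - -5 + 5 \cdot 5 - 5 \left(-5\right)\right) \left(1 - 8\right) 46\right) = 3652 + \left(3 - 2116 + \left(1 + 5 + 25 + 25\right) \left(-7\right) 46\right) = 3652 + \left(3 - 2116 + 56 \left(-7\right) 46\right) = 3652 - 20145 = -16493$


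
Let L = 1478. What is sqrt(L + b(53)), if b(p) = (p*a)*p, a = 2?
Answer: 2*sqrt(1774) ≈ 84.238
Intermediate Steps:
b(p) = 2*p**2 (b(p) = (p*2)*p = (2*p)*p = 2*p**2)
sqrt(L + b(53)) = sqrt(1478 + 2*53**2) = sqrt(1478 + 2*2809) = sqrt(1478 + 5618) = sqrt(7096) = 2*sqrt(1774)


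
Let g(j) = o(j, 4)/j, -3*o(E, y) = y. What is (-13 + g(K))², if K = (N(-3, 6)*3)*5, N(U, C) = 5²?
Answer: 214007641/1265625 ≈ 169.09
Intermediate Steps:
N(U, C) = 25
o(E, y) = -y/3
K = 375 (K = (25*3)*5 = 75*5 = 375)
g(j) = -4/(3*j) (g(j) = (-⅓*4)/j = -4/(3*j))
(-13 + g(K))² = (-13 - 4/3/375)² = (-13 - 4/3*1/375)² = (-13 - 4/1125)² = (-14629/1125)² = 214007641/1265625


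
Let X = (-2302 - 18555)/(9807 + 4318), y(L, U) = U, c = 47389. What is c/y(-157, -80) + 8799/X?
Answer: -10931262373/1668560 ≈ -6551.3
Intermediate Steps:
X = -20857/14125 ≈ -1.4766
c/y(-157, -80) + 8799/X = 47389/(-80) + 8799/(-20857/14125) = 47389*(-1/80) + 8799*(-14125/20857) = -47389/80 - 124285875/20857 = -10931262373/1668560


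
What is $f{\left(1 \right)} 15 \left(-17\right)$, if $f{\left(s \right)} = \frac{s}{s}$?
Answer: $-255$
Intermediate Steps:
$f{\left(s \right)} = 1$
$f{\left(1 \right)} 15 \left(-17\right) = 1 \cdot 15 \left(-17\right) = 15 \left(-17\right) = -255$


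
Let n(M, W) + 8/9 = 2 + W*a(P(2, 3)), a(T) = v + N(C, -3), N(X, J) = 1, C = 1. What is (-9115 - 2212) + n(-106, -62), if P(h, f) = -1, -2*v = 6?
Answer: -100817/9 ≈ -11202.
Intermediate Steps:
v = -3 (v = -½*6 = -3)
a(T) = -2 (a(T) = -3 + 1 = -2)
n(M, W) = 10/9 - 2*W (n(M, W) = -8/9 + (2 + W*(-2)) = -8/9 + (2 - 2*W) = 10/9 - 2*W)
(-9115 - 2212) + n(-106, -62) = (-9115 - 2212) + (10/9 - 2*(-62)) = -11327 + (10/9 + 124) = -11327 + 1126/9 = -100817/9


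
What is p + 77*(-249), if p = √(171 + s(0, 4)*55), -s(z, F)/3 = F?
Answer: -19173 + I*√489 ≈ -19173.0 + 22.113*I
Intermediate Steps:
s(z, F) = -3*F
p = I*√489 (p = √(171 - 3*4*55) = √(171 - 12*55) = √(171 - 660) = √(-489) = I*√489 ≈ 22.113*I)
p + 77*(-249) = I*√489 + 77*(-249) = I*√489 - 19173 = -19173 + I*√489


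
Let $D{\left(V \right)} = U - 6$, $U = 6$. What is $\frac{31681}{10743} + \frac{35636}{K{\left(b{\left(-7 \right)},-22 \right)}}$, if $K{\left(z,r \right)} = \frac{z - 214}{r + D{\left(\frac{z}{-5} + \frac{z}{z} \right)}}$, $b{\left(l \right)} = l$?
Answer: $\frac{8429427557}{2374203} \approx 3550.4$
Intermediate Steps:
$D{\left(V \right)} = 0$ ($D{\left(V \right)} = 6 - 6 = 0$)
$K{\left(z,r \right)} = \frac{-214 + z}{r}$ ($K{\left(z,r \right)} = \frac{z - 214}{r + 0} = \frac{-214 + z}{r}$)
$\frac{31681}{10743} + \frac{35636}{K{\left(b{\left(-7 \right)},-22 \right)}} = \frac{31681}{10743} + \frac{35636}{\frac{1}{-22} \left(-214 - 7\right)} = 31681 \cdot \frac{1}{10743} + \frac{35636}{\left(- \frac{1}{22}\right) \left(-221\right)} = \frac{31681}{10743} + \frac{35636}{\frac{221}{22}} = \frac{31681}{10743} + 35636 \cdot \frac{22}{221} = \frac{31681}{10743} + \frac{783992}{221} = \frac{8429427557}{2374203}$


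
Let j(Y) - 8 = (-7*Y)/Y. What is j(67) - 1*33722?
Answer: -33721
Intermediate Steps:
j(Y) = 1 (j(Y) = 8 + (-7*Y)/Y = 8 - 7 = 1)
j(67) - 1*33722 = 1 - 1*33722 = 1 - 33722 = -33721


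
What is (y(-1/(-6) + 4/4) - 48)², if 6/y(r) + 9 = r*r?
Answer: 179989056/75625 ≈ 2380.0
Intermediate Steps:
y(r) = 6/(-9 + r²) (y(r) = 6/(-9 + r*r) = 6/(-9 + r²))
(y(-1/(-6) + 4/4) - 48)² = (6/(-9 + (-1/(-6) + 4/4)²) - 48)² = (6/(-9 + (-1*(-⅙) + 4*(¼))²) - 48)² = (6/(-9 + (⅙ + 1)²) - 48)² = (6/(-9 + (7/6)²) - 48)² = (6/(-9 + 49/36) - 48)² = (6/(-275/36) - 48)² = (6*(-36/275) - 48)² = (-216/275 - 48)² = (-13416/275)² = 179989056/75625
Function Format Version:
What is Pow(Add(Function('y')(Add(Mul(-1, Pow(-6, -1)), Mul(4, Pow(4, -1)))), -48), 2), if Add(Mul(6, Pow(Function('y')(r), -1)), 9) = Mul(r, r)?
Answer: Rational(179989056, 75625) ≈ 2380.0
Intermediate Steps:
Function('y')(r) = Mul(6, Pow(Add(-9, Pow(r, 2)), -1)) (Function('y')(r) = Mul(6, Pow(Add(-9, Mul(r, r)), -1)) = Mul(6, Pow(Add(-9, Pow(r, 2)), -1)))
Pow(Add(Function('y')(Add(Mul(-1, Pow(-6, -1)), Mul(4, Pow(4, -1)))), -48), 2) = Pow(Add(Mul(6, Pow(Add(-9, Pow(Add(Mul(-1, Pow(-6, -1)), Mul(4, Pow(4, -1))), 2)), -1)), -48), 2) = Pow(Add(Mul(6, Pow(Add(-9, Pow(Add(Mul(-1, Rational(-1, 6)), Mul(4, Rational(1, 4))), 2)), -1)), -48), 2) = Pow(Add(Mul(6, Pow(Add(-9, Pow(Add(Rational(1, 6), 1), 2)), -1)), -48), 2) = Pow(Add(Mul(6, Pow(Add(-9, Pow(Rational(7, 6), 2)), -1)), -48), 2) = Pow(Add(Mul(6, Pow(Add(-9, Rational(49, 36)), -1)), -48), 2) = Pow(Add(Mul(6, Pow(Rational(-275, 36), -1)), -48), 2) = Pow(Add(Mul(6, Rational(-36, 275)), -48), 2) = Pow(Add(Rational(-216, 275), -48), 2) = Pow(Rational(-13416, 275), 2) = Rational(179989056, 75625)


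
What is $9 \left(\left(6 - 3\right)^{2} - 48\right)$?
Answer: $-351$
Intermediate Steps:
$9 \left(\left(6 - 3\right)^{2} - 48\right) = 9 \left(3^{2} - 48\right) = 9 \left(9 - 48\right) = 9 \left(-39\right) = -351$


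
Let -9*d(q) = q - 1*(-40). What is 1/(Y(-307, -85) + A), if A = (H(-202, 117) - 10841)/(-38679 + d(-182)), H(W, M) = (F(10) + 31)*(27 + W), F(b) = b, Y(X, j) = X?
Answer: -347969/106664339 ≈ -0.0032623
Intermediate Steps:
d(q) = -40/9 - q/9 (d(q) = -(q - 1*(-40))/9 = -(q + 40)/9 = -(40 + q)/9 = -40/9 - q/9)
H(W, M) = 1107 + 41*W (H(W, M) = (10 + 31)*(27 + W) = 41*(27 + W) = 1107 + 41*W)
A = 162144/347969 (A = ((1107 + 41*(-202)) - 10841)/(-38679 + (-40/9 - ⅑*(-182))) = ((1107 - 8282) - 10841)/(-38679 + (-40/9 + 182/9)) = (-7175 - 10841)/(-38679 + 142/9) = -18016/(-347969/9) = -18016*(-9/347969) = 162144/347969 ≈ 0.46597)
1/(Y(-307, -85) + A) = 1/(-307 + 162144/347969) = 1/(-106664339/347969) = -347969/106664339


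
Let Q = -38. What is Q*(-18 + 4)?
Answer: 532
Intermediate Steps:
Q*(-18 + 4) = -38*(-18 + 4) = -38*(-14) = 532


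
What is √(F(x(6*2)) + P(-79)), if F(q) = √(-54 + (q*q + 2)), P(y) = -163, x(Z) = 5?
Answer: √(-163 + 3*I*√3) ≈ 0.2035 + 12.769*I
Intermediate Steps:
F(q) = √(-52 + q²) (F(q) = √(-54 + (q² + 2)) = √(-54 + (2 + q²)) = √(-52 + q²))
√(F(x(6*2)) + P(-79)) = √(√(-52 + 5²) - 163) = √(√(-52 + 25) - 163) = √(√(-27) - 163) = √(3*I*√3 - 163) = √(-163 + 3*I*√3)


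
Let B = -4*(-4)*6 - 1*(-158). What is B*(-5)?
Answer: -1270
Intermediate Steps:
B = 254 (B = 16*6 + 158 = 96 + 158 = 254)
B*(-5) = 254*(-5) = -1270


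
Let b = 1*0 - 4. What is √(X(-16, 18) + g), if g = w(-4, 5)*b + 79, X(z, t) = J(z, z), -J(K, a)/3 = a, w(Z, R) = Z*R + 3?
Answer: √195 ≈ 13.964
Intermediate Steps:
b = -4 (b = 0 - 4 = -4)
w(Z, R) = 3 + R*Z (w(Z, R) = R*Z + 3 = 3 + R*Z)
J(K, a) = -3*a
X(z, t) = -3*z
g = 147 (g = (3 + 5*(-4))*(-4) + 79 = (3 - 20)*(-4) + 79 = -17*(-4) + 79 = 68 + 79 = 147)
√(X(-16, 18) + g) = √(-3*(-16) + 147) = √(48 + 147) = √195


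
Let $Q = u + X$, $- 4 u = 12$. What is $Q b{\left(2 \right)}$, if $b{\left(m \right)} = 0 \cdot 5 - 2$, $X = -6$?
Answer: $18$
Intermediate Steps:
$u = -3$ ($u = \left(- \frac{1}{4}\right) 12 = -3$)
$b{\left(m \right)} = -2$ ($b{\left(m \right)} = 0 - 2 = -2$)
$Q = -9$ ($Q = -3 - 6 = -9$)
$Q b{\left(2 \right)} = \left(-9\right) \left(-2\right) = 18$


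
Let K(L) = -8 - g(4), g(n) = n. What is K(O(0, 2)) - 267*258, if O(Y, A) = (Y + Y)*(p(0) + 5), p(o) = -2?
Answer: -68898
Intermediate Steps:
O(Y, A) = 6*Y (O(Y, A) = (Y + Y)*(-2 + 5) = (2*Y)*3 = 6*Y)
K(L) = -12 (K(L) = -8 - 1*4 = -8 - 4 = -12)
K(O(0, 2)) - 267*258 = -12 - 267*258 = -12 - 68886 = -68898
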